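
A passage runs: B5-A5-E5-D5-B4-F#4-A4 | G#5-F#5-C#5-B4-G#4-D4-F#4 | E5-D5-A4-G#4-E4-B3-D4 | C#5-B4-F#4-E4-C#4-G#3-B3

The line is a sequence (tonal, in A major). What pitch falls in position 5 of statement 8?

B2

With 7-note cells, note 5 of each statement runs B4, G#4, E4, C#4.
Carrying that down a 3rd forward: A3 → F#3 → D3 → B2.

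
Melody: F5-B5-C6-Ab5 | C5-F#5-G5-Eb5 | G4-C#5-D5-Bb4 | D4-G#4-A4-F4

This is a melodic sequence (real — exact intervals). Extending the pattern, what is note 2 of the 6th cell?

With 4-note cells, note 2 of each statement runs B5, F#5, C#5, G#4.
Each moves down a 4th. Continuing: D#4 → A#3.

A#3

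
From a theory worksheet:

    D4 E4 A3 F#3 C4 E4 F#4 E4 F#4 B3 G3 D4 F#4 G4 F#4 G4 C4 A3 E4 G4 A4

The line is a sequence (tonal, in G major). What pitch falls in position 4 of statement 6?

D4

With 7-note cells, note 4 of each statement runs F#3, G3, A3.
Carrying that up a 2nd forward: B3 → C4 → D4.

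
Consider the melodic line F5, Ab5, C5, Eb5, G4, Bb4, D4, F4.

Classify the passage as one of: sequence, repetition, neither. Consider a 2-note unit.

sequence

Each 2-note cell is the previous one transposed down a 4th.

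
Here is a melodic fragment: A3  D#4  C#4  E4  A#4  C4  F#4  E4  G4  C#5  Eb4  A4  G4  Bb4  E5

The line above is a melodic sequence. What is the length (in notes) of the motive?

5

There are 15 notes; a 5-note unit gives 3 cells:
A3 D#4 C#4 E4 A#4 | C4 F#4 E4 G4 C#5 | Eb4 A4 G4 Bb4 E5
Each cell is the previous one up a 3rd — so the unit is 5 notes.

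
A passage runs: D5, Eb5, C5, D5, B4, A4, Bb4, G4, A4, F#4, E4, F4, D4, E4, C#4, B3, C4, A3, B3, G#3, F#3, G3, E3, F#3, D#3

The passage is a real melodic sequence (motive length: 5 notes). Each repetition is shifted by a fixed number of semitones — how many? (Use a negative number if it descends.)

Taking 5-note groups, the heads are D5, A4, E4, B3, F#3: the pattern moves down a 4th.
D5→A4 is 69 − 74 = -5 semitones.

-5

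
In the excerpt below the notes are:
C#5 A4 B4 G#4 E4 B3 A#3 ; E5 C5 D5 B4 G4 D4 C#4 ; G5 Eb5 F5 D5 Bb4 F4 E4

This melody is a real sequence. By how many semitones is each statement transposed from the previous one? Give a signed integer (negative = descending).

Taking 7-note groups, the heads are C#5, E5, G5: the pattern moves up a 3rd.
C#5→E5 is 76 − 73 = 3 semitones.

3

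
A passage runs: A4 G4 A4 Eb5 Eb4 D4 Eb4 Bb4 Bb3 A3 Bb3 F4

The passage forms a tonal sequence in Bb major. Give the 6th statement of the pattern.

G2 F2 G2 D3

The 4-note cells begin on A4, Eb4, Bb3 — each down a 4th from the last.
Carrying on: F3 → C3 → G2.
From G2 the diatonic shape gives G2 F2 G2 D3.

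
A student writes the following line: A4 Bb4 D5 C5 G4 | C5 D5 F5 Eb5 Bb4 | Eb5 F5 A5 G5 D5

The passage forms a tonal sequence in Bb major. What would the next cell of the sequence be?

Taking 5-note groups, the heads are A4, C5, Eb5: the pattern moves up a 3rd.
Statement 4 starts on G5 and keeps the same diatonic contour: G5 A5 C6 Bb5 F5.

G5 A5 C6 Bb5 F5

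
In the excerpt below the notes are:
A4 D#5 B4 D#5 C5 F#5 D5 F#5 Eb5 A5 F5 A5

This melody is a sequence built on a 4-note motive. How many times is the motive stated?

12 notes in groups of 4 gives 12/4 = 3 statements.
Starts: A4, C5, Eb5 — each up a 3rd.

3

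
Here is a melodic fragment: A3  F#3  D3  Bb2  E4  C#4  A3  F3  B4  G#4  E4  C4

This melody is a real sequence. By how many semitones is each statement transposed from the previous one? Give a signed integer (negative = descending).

Taking 4-note groups, the heads are A3, E4, B4: the pattern moves up a 5th.
A3→E4 is 64 − 57 = 7 semitones.

7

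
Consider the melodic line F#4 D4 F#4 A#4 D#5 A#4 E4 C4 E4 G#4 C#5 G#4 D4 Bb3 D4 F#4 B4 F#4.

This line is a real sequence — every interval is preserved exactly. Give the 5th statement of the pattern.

Unit = 6 notes; the statements start on F#4, E4, D4, moving down a 2nd each time.
Carrying on: C4 → Bb3.
Statement 5 starts on Bb3 and keeps the same exact contour: Bb3 Gb3 Bb3 D4 G4 D4.

Bb3 Gb3 Bb3 D4 G4 D4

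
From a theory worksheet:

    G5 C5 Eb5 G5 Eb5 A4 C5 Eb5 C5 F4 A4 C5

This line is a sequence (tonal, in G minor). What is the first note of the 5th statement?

F4

With a 4-note motive the entries are G5, Eb5, C5, each down a 3rd from the previous.
Continuing: A4 → F4. Statement 5 starts on F4.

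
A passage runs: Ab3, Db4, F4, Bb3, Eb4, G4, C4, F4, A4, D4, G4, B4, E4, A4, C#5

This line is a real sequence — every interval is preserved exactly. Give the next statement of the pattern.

Taking 3-note groups, the heads are Ab3, Bb3, C4, D4, E4: the pattern moves up a 2nd.
From F#4 the exact shape gives F#4 B4 D#5.

F#4 B4 D#5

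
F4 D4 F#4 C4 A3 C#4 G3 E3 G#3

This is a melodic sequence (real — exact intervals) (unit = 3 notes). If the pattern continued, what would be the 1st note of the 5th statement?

With 3-note cells, note 1 of each statement runs F4, C4, G3.
Extending down a 4th: D3 → A2.

A2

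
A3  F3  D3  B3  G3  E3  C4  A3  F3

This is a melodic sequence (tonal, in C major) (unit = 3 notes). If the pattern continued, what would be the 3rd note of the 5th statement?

With 3-note cells, note 3 of each statement runs D3, E3, F3.
Carrying that up a 2nd forward: G3 → A3.

A3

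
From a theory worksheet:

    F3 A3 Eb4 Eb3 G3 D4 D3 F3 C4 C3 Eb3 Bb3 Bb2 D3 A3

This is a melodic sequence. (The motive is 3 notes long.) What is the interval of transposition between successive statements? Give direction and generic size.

With a 3-note motive the entries are F3, Eb3, D3, C3, Bb2, each down a 2nd from the previous.
F3 to Eb3 is down a 2nd.

down a 2nd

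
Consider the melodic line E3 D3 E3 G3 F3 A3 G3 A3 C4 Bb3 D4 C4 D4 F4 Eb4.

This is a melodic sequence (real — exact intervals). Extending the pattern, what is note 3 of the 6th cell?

F5

With 5-note cells, note 3 of each statement runs E3, A3, D4.
Extending up a 4th: G4 → C5 → F5.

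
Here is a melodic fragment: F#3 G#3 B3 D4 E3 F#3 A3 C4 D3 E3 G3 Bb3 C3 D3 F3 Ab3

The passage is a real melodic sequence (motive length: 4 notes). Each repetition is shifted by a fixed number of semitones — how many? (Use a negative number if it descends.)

Unit = 4 notes; the statements start on F#3, E3, D3, C3, moving down a 2nd each time.
F#3 to E3 spans -2 semitones.

-2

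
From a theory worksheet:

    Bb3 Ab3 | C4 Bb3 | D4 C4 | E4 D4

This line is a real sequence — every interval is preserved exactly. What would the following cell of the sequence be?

F#4 E4

Taking 2-note groups, the heads are Bb3, C4, D4, E4: the pattern moves up a 2nd.
Statement 5 starts on F#4 and keeps the same exact contour: F#4 E4.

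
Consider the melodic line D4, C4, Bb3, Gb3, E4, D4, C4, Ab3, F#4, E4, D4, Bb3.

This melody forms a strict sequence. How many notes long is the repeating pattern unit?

4

Try groups of 4 (3 cells in 12 notes):
D4 C4 Bb3 Gb3 | E4 D4 C4 Ab3 | F#4 E4 D4 Bb3
That's a consistent up a 2nd shift per cell, and no other grouping gives one.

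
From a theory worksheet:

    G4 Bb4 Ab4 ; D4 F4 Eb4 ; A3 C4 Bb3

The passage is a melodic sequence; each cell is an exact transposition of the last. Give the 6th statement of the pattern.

F#2 A2 G2

The 3-note cells begin on G4, D4, A3 — each down a 4th from the last.
Carrying on: E3 → B2 → F#2.
Statement 6 starts on F#2 and keeps the same exact contour: F#2 A2 G2.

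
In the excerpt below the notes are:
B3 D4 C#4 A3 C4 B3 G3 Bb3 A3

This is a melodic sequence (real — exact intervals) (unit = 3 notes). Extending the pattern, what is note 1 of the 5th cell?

Eb3

The unit is 3 notes. Position-1 pitches of the 3 shown cells: B3, A3, G3.
Extending down a 2nd: F3 → Eb3.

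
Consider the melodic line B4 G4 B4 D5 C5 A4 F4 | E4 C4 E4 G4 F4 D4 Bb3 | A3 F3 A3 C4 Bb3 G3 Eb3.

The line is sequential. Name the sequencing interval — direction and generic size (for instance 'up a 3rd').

down a 5th

Taking 7-note groups, the heads are B4, E4, A3: the pattern moves down a 5th.
From B4 to E4: down a 5th.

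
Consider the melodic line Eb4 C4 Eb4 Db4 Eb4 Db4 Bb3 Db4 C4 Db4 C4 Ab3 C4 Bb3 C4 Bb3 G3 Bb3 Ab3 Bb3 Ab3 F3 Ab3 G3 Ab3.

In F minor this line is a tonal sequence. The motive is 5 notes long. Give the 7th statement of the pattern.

Taking 5-note groups, the heads are Eb4, Db4, C4, Bb3, Ab3: the pattern moves down a 2nd.
Extending down a 2nd: G3 → F3.
Statement 7 starts on F3 and keeps the same diatonic contour: F3 Db3 F3 Eb3 F3.

F3 Db3 F3 Eb3 F3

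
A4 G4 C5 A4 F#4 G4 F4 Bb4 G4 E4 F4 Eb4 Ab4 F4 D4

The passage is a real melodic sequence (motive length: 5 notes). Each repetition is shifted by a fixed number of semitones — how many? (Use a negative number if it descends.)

With a 5-note motive the entries are A4, G4, F4, each down a 2nd from the previous.
A4 to G4 spans -2 semitones.

-2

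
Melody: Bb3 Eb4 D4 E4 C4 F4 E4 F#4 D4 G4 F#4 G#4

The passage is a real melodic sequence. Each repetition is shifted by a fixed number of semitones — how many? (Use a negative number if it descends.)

The 4-note cells begin on Bb3, C4, D4 — each up a 2nd from the last.
Bb3 to C4 spans +2 semitones.

2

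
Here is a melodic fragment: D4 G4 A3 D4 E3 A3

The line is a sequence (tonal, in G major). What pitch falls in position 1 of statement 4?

B2

The unit is 2 notes. Position-1 pitches of the 3 shown cells: D4, A3, E3.
From E3, down a 4th gives B2.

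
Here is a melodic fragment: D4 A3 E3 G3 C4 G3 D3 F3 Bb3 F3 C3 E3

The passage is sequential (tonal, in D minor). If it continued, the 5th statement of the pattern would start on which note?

Taking 4-note groups, the heads are D4, C4, Bb3: the pattern moves down a 2nd.
Continuing: A3 → G3. Statement 5 starts on G3.

G3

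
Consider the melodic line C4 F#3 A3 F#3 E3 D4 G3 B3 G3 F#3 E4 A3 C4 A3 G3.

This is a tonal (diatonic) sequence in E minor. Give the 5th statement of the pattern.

G4 C4 E4 C4 B3

The 5-note cells begin on C4, D4, E4 — each up a 2nd from the last.
Continuing the starts: F#4 → G4.
So cell 5 is G4 C4 E4 C4 B3.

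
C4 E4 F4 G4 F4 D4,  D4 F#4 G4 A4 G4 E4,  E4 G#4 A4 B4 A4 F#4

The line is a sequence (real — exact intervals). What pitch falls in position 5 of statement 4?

Grouping in 6s, the 5th note of each cell is F4, G4, A4.
Each moves up a 2nd; the next is B4.

B4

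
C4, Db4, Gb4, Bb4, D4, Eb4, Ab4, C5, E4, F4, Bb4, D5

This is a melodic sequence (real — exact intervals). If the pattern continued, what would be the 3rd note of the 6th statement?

E5

The unit is 4 notes. Position-3 pitches of the 3 shown cells: Gb4, Ab4, Bb4.
Extending up a 2nd: C5 → D5 → E5.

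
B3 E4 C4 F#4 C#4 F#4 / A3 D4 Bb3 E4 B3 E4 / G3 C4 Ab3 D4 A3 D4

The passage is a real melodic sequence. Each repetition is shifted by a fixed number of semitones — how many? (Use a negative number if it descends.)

Unit = 6 notes; the statements start on B3, A3, G3, moving down a 2nd each time.
B3 to A3 spans -2 semitones.

-2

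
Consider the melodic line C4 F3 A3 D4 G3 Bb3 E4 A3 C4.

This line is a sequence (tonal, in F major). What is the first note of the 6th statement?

A4

Unit = 3 notes; the statements start on C4, D4, E4, moving up a 2nd each time.
Continuing: F4 → G4 → A4. Statement 6 starts on A4.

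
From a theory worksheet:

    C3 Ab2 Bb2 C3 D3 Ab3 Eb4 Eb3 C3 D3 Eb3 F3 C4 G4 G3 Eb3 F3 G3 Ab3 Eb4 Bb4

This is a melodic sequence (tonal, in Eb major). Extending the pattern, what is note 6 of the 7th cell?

F5

Grouping in 7s, the 6th note of each cell is Ab3, C4, Eb4.
Extending up a 3rd: G4 → Bb4 → D5 → F5.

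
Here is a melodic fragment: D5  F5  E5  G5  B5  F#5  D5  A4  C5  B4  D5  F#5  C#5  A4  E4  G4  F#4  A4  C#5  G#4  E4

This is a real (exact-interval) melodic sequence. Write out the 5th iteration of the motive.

The 7-note cells begin on D5, A4, E4 — each down a 4th from the last.
Continuing the starts: B3 → F#3.
So cell 5 is F#3 A3 G#3 B3 D#4 A#3 F#3.

F#3 A3 G#3 B3 D#4 A#3 F#3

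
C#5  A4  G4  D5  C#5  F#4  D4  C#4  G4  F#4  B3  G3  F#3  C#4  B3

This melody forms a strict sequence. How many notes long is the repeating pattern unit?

15 notes total. Splitting into 3 groups of 5:
C#5 A4 G4 D5 C#5 | F#4 D4 C#4 G4 F#4 | B3 G3 F#3 C#4 B3
That's a consistent down a 5th shift per cell, and no other grouping gives one.

5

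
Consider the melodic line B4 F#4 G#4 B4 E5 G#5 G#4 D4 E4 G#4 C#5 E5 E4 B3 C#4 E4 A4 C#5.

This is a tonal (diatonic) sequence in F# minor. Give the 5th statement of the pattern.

With a 6-note motive the entries are B4, G#4, E4, each down a 3rd from the previous.
Extending down a 3rd: C#4 → A3.
Statement 5 starts on A3 and keeps the same diatonic contour: A3 E3 F#3 A3 D4 F#4.

A3 E3 F#3 A3 D4 F#4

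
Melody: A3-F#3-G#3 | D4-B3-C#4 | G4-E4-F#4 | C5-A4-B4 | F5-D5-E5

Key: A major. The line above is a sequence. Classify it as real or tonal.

real

Each cell has the same semitone pattern (-3, 2) — intervals are preserved exactly.
And G4 lies outside A major, so the sequence is real rather than tonal.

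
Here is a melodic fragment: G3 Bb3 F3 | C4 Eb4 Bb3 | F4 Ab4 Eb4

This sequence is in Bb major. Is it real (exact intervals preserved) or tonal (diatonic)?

Each cell has the same semitone pattern (3, -5) — intervals are preserved exactly.
And Ab4 lies outside Bb major, so the sequence is real rather than tonal.

real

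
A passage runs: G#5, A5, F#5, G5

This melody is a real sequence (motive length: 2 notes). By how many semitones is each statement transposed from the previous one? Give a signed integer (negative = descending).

Taking 2-note groups, the heads are G#5, F#5: the pattern moves down a 2nd.
Counting half-steps from G#5 to F#5: -2.

-2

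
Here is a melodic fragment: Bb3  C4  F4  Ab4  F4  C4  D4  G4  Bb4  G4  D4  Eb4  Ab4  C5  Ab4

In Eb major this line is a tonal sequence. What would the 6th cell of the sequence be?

The 5-note cells begin on Bb3, C4, D4 — each up a 2nd from the last.
Continuing the starts: Eb4 → F4 → G4.
So cell 6 is G4 Ab4 D5 F5 D5.

G4 Ab4 D5 F5 D5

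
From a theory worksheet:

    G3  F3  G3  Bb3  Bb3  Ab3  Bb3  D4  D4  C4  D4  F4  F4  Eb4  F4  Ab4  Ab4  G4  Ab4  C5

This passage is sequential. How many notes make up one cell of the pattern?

4

There are 20 notes; a 4-note unit gives 5 cells:
G3 F3 G3 Bb3 | Bb3 Ab3 Bb3 D4 | D4 C4 D4 F4 | F4 Eb4 F4 Ab4 | Ab4 G4 Ab4 C5
Every group is a transposition up a 3rd of the one before; no shorter unit works.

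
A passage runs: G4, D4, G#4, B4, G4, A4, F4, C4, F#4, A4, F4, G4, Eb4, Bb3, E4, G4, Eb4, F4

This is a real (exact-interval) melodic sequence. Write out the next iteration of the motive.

With a 6-note motive the entries are G4, F4, Eb4, each down a 2nd from the previous.
From Db4 the exact shape gives Db4 Ab3 D4 F4 Db4 Eb4.

Db4 Ab3 D4 F4 Db4 Eb4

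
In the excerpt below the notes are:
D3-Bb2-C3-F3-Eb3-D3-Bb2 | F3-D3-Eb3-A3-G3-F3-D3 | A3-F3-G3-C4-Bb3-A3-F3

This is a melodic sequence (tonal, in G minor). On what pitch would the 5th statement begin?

Taking 7-note groups, the heads are D3, F3, A3: the pattern moves up a 3rd.
Extending the heads up a 3rd: C4 → Eb4.

Eb4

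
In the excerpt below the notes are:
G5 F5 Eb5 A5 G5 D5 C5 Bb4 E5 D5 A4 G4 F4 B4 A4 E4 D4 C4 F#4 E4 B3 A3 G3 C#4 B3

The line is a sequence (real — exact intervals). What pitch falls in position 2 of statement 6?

E3

The unit is 5 notes. Position-2 pitches of the 5 shown cells: F5, C5, G4, D4, A3.
Each moves down a 4th; the next is E3.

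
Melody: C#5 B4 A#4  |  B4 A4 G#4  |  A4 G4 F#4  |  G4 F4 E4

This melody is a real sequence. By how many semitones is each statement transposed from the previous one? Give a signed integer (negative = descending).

-2

With a 3-note motive the entries are C#5, B4, A4, G4, each down a 2nd from the previous.
C#5 to B4 spans -2 semitones.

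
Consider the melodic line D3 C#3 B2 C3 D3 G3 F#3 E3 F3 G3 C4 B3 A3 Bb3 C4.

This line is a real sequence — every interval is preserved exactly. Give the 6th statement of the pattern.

Eb5 D5 C5 Db5 Eb5

Taking 5-note groups, the heads are D3, G3, C4: the pattern moves up a 4th.
Carrying on: F4 → Bb4 → Eb5.
Statement 6 starts on Eb5 and keeps the same exact contour: Eb5 D5 C5 Db5 Eb5.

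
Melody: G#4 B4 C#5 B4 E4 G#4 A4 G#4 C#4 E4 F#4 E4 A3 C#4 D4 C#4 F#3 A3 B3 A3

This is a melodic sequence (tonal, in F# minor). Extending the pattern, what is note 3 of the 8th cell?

The unit is 4 notes. Position-3 pitches of the 5 shown cells: C#5, A4, F#4, D4, B3.
Carrying that down a 3rd forward: G#3 → E3 → C#3.

C#3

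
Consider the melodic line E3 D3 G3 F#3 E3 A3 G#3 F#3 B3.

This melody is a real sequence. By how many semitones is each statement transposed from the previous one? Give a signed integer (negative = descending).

2

The 3-note cells begin on E3, F#3, G#3 — each up a 2nd from the last.
Counting half-steps from E3 to F#3: 2.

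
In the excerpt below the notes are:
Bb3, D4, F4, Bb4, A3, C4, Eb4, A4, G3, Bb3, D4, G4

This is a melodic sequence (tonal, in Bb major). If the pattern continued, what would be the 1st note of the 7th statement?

With 4-note cells, note 1 of each statement runs Bb3, A3, G3.
Each moves down a 2nd. Continuing: F3 → Eb3 → D3 → C3.

C3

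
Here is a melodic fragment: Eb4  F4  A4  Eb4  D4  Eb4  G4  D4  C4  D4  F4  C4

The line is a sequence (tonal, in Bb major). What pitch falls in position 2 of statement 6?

Grouping in 4s, the 2nd note of each cell is F4, Eb4, D4.
Carrying that down a 2nd forward: C4 → Bb3 → A3.

A3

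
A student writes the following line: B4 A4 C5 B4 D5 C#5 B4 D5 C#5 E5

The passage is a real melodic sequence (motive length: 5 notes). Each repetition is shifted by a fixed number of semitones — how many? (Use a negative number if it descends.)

2

With a 5-note motive the entries are B4, C#5, each up a 2nd from the previous.
B4 to C#5 spans +2 semitones.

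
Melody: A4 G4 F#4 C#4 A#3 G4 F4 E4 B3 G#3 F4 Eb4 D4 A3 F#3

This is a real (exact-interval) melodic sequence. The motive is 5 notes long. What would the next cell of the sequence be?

Eb4 Db4 C4 G3 E3

Taking 5-note groups, the heads are A4, G4, F4: the pattern moves down a 2nd.
From Eb4 the exact shape gives Eb4 Db4 C4 G3 E3.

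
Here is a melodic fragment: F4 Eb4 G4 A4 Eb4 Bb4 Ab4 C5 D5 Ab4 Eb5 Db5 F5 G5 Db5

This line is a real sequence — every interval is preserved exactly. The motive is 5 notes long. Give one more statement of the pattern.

Ab5 Gb5 Bb5 C6 Gb5

Taking 5-note groups, the heads are F4, Bb4, Eb5: the pattern moves up a 4th.
From Ab5 the exact shape gives Ab5 Gb5 Bb5 C6 Gb5.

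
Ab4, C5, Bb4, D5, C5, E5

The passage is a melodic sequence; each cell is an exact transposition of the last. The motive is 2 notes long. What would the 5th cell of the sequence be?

The 2-note cells begin on Ab4, Bb4, C5 — each up a 2nd from the last.
Carrying on: D5 → E5.
Statement 5 starts on E5 and keeps the same exact contour: E5 G#5.

E5 G#5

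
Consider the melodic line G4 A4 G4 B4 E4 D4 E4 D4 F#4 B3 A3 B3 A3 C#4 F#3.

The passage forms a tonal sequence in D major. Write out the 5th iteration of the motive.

With a 5-note motive the entries are G4, D4, A3, each down a 4th from the previous.
Extending down a 4th: E3 → B2.
So cell 5 is B2 C#3 B2 D3 G2.

B2 C#3 B2 D3 G2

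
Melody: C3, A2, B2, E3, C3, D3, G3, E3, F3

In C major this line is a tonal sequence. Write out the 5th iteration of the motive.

Taking 3-note groups, the heads are C3, E3, G3: the pattern moves up a 3rd.
Extending up a 3rd: B3 → D4.
So cell 5 is D4 B3 C4.

D4 B3 C4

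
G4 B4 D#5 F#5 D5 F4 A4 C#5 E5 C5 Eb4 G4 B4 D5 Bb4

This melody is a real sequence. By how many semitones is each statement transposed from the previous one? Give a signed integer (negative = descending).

Unit = 5 notes; the statements start on G4, F4, Eb4, moving down a 2nd each time.
G4 to F4 spans -2 semitones.

-2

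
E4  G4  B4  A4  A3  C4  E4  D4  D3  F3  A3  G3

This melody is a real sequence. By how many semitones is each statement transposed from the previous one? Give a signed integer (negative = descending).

-7

Taking 4-note groups, the heads are E4, A3, D3: the pattern moves down a 5th.
E4→A3 is 57 − 64 = -7 semitones.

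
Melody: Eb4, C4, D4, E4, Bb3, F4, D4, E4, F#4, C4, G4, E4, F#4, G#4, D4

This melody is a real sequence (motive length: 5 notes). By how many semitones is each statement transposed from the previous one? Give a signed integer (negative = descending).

With a 5-note motive the entries are Eb4, F4, G4, each up a 2nd from the previous.
Eb4 to F4 spans +2 semitones.

2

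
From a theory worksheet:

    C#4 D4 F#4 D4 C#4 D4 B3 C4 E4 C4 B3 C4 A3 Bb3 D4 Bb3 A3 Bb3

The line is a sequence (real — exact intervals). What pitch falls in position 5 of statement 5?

Grouping in 6s, the 5th note of each cell is C#4, B3, A3.
Carrying that down a 2nd forward: G3 → F3.

F3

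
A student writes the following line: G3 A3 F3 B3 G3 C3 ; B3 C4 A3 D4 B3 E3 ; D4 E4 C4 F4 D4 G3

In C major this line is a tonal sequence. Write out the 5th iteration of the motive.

With a 6-note motive the entries are G3, B3, D4, each up a 3rd from the previous.
Extending up a 3rd: F4 → A4.
So cell 5 is A4 B4 G4 C5 A4 D4.

A4 B4 G4 C5 A4 D4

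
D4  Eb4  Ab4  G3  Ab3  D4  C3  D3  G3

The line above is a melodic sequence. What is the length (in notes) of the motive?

3

9 notes total. Splitting into 3 groups of 3:
D4 Eb4 Ab4 | G3 Ab3 D4 | C3 D3 G3
That's a consistent down a 5th shift per cell, and no other grouping gives one.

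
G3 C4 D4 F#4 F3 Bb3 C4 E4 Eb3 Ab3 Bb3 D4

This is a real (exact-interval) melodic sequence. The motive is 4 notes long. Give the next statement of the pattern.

Db3 Gb3 Ab3 C4

With a 4-note motive the entries are G3, F3, Eb3, each down a 2nd from the previous.
Statement 4 starts on Db3 and keeps the same exact contour: Db3 Gb3 Ab3 C4.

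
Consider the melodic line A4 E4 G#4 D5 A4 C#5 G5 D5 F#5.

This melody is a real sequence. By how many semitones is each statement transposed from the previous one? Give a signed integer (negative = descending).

5

With a 3-note motive the entries are A4, D5, G5, each up a 4th from the previous.
Counting half-steps from A4 to D5: 5.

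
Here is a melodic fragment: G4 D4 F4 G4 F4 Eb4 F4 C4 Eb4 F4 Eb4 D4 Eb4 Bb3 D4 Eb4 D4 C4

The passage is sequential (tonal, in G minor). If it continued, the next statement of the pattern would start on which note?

D4

Unit = 6 notes; the statements start on G4, F4, Eb4, moving down a 2nd each time.
One more step down a 2nd gives D4.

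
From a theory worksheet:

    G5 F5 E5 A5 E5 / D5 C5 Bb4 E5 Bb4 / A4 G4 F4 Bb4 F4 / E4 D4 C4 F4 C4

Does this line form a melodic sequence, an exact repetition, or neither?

Each 5-note cell is the previous one transposed down a 4th.

sequence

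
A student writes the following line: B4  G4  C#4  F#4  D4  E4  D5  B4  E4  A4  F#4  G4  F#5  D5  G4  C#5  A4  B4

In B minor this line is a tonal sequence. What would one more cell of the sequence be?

A5 F#5 B4 E5 C#5 D5

Unit = 6 notes; the statements start on B4, D5, F#5, moving up a 3rd each time.
So cell 4 is A5 F#5 B4 E5 C#5 D5.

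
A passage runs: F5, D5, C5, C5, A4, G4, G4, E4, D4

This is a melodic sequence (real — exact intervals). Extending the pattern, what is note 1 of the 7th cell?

B2

With 3-note cells, note 1 of each statement runs F5, C5, G4.
Each moves down a 4th. Continuing: D4 → A3 → E3 → B2.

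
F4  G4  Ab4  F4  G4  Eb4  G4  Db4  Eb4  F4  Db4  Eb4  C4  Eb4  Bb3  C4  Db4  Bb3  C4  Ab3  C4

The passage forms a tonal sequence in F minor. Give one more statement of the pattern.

The 7-note cells begin on F4, Db4, Bb3 — each down a 3rd from the last.
From G3 the diatonic shape gives G3 Ab3 Bb3 G3 Ab3 F3 Ab3.

G3 Ab3 Bb3 G3 Ab3 F3 Ab3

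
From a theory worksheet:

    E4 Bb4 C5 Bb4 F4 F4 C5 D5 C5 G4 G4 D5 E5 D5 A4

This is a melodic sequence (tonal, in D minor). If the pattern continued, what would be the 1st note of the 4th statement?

With 5-note cells, note 1 of each statement runs E4, F4, G4.
One more up a 2nd gives A4.

A4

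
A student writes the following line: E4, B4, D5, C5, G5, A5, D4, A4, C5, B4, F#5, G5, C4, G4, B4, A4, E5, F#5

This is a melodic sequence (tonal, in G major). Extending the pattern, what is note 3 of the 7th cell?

Grouping in 6s, the 3rd note of each cell is D5, C5, B4.
Carrying that down a 2nd forward: A4 → G4 → F#4 → E4.

E4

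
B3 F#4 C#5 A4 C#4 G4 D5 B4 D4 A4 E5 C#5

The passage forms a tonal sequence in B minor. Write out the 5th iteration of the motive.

Unit = 4 notes; the statements start on B3, C#4, D4, moving up a 2nd each time.
Continuing the starts: E4 → F#4.
Statement 5 starts on F#4 and keeps the same diatonic contour: F#4 C#5 G5 E5.

F#4 C#5 G5 E5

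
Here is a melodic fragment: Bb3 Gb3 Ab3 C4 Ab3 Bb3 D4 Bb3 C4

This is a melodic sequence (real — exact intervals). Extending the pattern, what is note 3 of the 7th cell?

G#4

Grouping in 3s, the 3rd note of each cell is Ab3, Bb3, C4.
Carrying that up a 2nd forward: D4 → E4 → F#4 → G#4.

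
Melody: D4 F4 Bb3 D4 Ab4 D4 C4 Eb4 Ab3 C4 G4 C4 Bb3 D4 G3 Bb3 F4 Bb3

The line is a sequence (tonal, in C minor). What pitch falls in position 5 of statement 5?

With 6-note cells, note 5 of each statement runs Ab4, G4, F4.
Carrying that down a 2nd forward: Eb4 → D4.

D4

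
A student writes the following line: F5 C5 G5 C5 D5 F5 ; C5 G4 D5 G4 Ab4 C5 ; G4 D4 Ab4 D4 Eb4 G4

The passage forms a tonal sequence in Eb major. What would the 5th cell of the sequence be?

With a 6-note motive the entries are F5, C5, G4, each down a 4th from the previous.
Continuing the starts: D4 → Ab3.
Statement 5 starts on Ab3 and keeps the same diatonic contour: Ab3 Eb3 Bb3 Eb3 F3 Ab3.

Ab3 Eb3 Bb3 Eb3 F3 Ab3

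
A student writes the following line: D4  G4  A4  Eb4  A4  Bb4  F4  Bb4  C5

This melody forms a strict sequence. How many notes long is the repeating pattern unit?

3

Try groups of 3 (3 cells in 9 notes):
D4 G4 A4 | Eb4 A4 Bb4 | F4 Bb4 C5
That's a consistent up a 2nd shift per cell, and no other grouping gives one.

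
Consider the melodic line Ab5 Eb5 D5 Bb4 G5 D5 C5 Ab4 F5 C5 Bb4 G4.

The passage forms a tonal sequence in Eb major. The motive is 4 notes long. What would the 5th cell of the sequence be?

Taking 4-note groups, the heads are Ab5, G5, F5: the pattern moves down a 2nd.
Carrying on: Eb5 → D5.
From D5 the diatonic shape gives D5 Ab4 G4 Eb4.

D5 Ab4 G4 Eb4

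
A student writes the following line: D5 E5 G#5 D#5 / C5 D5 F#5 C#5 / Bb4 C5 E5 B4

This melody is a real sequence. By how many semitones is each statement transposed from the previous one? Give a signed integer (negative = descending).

Unit = 4 notes; the statements start on D5, C5, Bb4, moving down a 2nd each time.
D5→C5 is 72 − 74 = -2 semitones.

-2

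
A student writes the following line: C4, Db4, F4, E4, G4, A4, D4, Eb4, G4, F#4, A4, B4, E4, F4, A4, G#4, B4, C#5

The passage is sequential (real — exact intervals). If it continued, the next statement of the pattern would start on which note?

F#4

Unit = 6 notes; the statements start on C4, D4, E4, moving up a 2nd each time.
One more step up a 2nd gives F#4.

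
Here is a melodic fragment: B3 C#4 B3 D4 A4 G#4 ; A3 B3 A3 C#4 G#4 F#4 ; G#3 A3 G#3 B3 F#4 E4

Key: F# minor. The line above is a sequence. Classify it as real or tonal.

tonal

Every note is diatonic to F# minor.
Cell 1 has +3 semitones from note 3 to 4, but cell 2 has +4 — the interval quality changes while the contour stays the same, which is the hallmark of a tonal sequence.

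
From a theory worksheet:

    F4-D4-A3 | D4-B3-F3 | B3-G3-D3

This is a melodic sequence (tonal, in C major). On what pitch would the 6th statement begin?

C3

With a 3-note motive the entries are F4, D4, B3, each down a 3rd from the previous.
Continuing: G3 → E3 → C3. Statement 6 starts on C3.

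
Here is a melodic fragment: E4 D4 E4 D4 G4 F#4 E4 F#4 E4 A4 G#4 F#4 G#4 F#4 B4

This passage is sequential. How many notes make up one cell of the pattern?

5

Try groups of 5 (3 cells in 15 notes):
E4 D4 E4 D4 G4 | F#4 E4 F#4 E4 A4 | G#4 F#4 G#4 F#4 B4
That's a consistent up a 2nd shift per cell, and no other grouping gives one.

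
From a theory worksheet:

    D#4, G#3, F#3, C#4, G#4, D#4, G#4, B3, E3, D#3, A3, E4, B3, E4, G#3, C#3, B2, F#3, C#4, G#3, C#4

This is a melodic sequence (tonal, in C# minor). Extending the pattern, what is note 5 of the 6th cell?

D#3

The unit is 7 notes. Position-5 pitches of the 3 shown cells: G#4, E4, C#4.
Carrying that down a 3rd forward: A3 → F#3 → D#3.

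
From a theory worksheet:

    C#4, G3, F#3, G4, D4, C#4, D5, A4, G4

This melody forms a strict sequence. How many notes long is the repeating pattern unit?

3

There are 9 notes; a 3-note unit gives 3 cells:
C#4 G3 F#3 | G4 D4 C#4 | D5 A4 G4
Every group is a transposition up a 5th of the one before; no shorter unit works.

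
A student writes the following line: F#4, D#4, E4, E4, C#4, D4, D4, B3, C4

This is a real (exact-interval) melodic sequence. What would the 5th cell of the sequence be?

Taking 3-note groups, the heads are F#4, E4, D4: the pattern moves down a 2nd.
Carrying on: C4 → Bb3.
So cell 5 is Bb3 G3 Ab3.

Bb3 G3 Ab3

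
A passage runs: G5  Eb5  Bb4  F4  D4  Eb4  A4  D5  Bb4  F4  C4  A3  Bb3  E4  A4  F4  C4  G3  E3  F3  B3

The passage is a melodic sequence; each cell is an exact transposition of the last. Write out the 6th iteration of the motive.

F#3 D3 A2 E2 C#2 D2 G#2

The 7-note cells begin on G5, D5, A4 — each down a 4th from the last.
Continuing the starts: E4 → B3 → F#3.
So cell 6 is F#3 D3 A2 E2 C#2 D2 G#2.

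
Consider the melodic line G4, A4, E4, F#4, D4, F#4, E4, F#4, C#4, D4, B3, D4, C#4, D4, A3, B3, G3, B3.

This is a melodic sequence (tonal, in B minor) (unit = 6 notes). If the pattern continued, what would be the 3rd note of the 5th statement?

The unit is 6 notes. Position-3 pitches of the 3 shown cells: E4, C#4, A3.
Each moves down a 3rd. Continuing: F#3 → D3.

D3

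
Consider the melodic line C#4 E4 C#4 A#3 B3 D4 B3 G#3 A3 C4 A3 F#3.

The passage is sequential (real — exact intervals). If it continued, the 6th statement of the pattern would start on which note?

Eb3

The 4-note cells begin on C#4, B3, A3 — each down a 2nd from the last.
Extending the heads down a 2nd: G3 → F3 → Eb3.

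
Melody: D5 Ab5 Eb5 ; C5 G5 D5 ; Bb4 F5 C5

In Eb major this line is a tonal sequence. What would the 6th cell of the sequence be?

Unit = 3 notes; the statements start on D5, C5, Bb4, moving down a 2nd each time.
Continuing the starts: Ab4 → G4 → F4.
Statement 6 starts on F4 and keeps the same diatonic contour: F4 C5 G4.

F4 C5 G4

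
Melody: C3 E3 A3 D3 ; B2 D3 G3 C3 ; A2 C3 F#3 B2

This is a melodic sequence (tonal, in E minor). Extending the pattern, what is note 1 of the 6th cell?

With 4-note cells, note 1 of each statement runs C3, B2, A2.
Extending down a 2nd: G2 → F#2 → E2.

E2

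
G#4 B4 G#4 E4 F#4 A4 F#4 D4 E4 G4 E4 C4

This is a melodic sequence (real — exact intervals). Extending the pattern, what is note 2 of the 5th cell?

Eb4

The unit is 4 notes. Position-2 pitches of the 3 shown cells: B4, A4, G4.
Extending down a 2nd: F4 → Eb4.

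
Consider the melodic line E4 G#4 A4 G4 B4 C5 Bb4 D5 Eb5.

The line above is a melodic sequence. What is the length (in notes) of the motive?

There are 9 notes; a 3-note unit gives 3 cells:
E4 G#4 A4 | G4 B4 C5 | Bb4 D5 Eb5
Each cell is the previous one up a 3rd — so the unit is 3 notes.

3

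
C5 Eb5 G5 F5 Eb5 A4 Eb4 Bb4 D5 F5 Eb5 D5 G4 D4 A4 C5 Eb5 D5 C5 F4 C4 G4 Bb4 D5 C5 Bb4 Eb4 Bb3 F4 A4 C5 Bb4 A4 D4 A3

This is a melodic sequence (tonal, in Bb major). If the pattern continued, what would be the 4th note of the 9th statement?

With 7-note cells, note 4 of each statement runs F5, Eb5, D5, C5, Bb4.
Carrying that down a 2nd forward: A4 → G4 → F4 → Eb4.

Eb4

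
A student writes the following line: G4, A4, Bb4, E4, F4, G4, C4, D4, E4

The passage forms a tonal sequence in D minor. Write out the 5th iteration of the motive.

Unit = 3 notes; the statements start on G4, E4, C4, moving down a 3rd each time.
Carrying on: A3 → F3.
Statement 5 starts on F3 and keeps the same diatonic contour: F3 G3 A3.

F3 G3 A3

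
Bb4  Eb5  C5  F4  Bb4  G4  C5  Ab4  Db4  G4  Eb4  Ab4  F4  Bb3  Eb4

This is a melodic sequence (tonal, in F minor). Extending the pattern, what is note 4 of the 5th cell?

Eb3

With 5-note cells, note 4 of each statement runs F4, Db4, Bb3.
Extending down a 3rd: G3 → Eb3.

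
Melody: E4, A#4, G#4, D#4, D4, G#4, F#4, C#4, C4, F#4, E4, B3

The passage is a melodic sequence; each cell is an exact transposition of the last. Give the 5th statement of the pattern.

Taking 4-note groups, the heads are E4, D4, C4: the pattern moves down a 2nd.
Continuing the starts: Bb3 → Ab3.
Statement 5 starts on Ab3 and keeps the same exact contour: Ab3 D4 C4 G3.

Ab3 D4 C4 G3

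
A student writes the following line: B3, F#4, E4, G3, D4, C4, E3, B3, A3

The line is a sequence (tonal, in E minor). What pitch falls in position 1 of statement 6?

F#2

The unit is 3 notes. Position-1 pitches of the 3 shown cells: B3, G3, E3.
Extending down a 3rd: C3 → A2 → F#2.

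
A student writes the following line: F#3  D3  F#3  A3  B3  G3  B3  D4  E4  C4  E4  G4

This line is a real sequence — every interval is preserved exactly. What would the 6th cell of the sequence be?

Taking 4-note groups, the heads are F#3, B3, E4: the pattern moves up a 4th.
Continuing the starts: A4 → D5 → G5.
From G5 the exact shape gives G5 Eb5 G5 Bb5.

G5 Eb5 G5 Bb5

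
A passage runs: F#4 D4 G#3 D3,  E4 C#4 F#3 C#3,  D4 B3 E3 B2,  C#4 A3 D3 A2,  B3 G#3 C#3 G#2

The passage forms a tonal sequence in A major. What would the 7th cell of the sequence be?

G#3 E3 A2 E2

The 4-note cells begin on F#4, E4, D4, C#4, B3 — each down a 2nd from the last.
Continuing the starts: A3 → G#3.
From G#3 the diatonic shape gives G#3 E3 A2 E2.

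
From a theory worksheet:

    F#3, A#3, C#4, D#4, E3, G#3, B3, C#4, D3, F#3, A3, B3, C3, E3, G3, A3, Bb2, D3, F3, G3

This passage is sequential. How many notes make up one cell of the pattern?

20 notes total. Splitting into 5 groups of 4:
F#3 A#3 C#4 D#4 | E3 G#3 B3 C#4 | D3 F#3 A3 B3 | C3 E3 G3 A3 | Bb2 D3 F3 G3
That's a consistent down a 2nd shift per cell, and no other grouping gives one.

4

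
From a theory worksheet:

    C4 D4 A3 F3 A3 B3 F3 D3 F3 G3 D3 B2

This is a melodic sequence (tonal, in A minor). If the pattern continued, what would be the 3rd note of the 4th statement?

B2

The unit is 4 notes. Position-3 pitches of the 3 shown cells: A3, F3, D3.
One more down a 3rd gives B2.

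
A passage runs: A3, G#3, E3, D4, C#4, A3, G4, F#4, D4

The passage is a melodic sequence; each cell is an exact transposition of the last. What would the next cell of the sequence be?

Taking 3-note groups, the heads are A3, D4, G4: the pattern moves up a 4th.
Statement 4 starts on C5 and keeps the same exact contour: C5 B4 G4.

C5 B4 G4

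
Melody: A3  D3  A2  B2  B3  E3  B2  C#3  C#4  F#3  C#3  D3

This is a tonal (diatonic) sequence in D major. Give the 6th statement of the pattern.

F#4 B3 F#3 G3

Unit = 4 notes; the statements start on A3, B3, C#4, moving up a 2nd each time.
Continuing the starts: D4 → E4 → F#4.
So cell 6 is F#4 B3 F#3 G3.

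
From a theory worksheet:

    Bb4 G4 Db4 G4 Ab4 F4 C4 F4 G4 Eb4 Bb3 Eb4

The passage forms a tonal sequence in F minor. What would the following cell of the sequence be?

F4 Db4 Ab3 Db4

Taking 4-note groups, the heads are Bb4, Ab4, G4: the pattern moves down a 2nd.
So cell 4 is F4 Db4 Ab3 Db4.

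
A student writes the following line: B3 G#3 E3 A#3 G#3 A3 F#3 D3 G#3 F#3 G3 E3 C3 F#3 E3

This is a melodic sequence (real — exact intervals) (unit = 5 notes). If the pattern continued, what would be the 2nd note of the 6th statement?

Bb2

The unit is 5 notes. Position-2 pitches of the 3 shown cells: G#3, F#3, E3.
Carrying that down a 2nd forward: D3 → C3 → Bb2.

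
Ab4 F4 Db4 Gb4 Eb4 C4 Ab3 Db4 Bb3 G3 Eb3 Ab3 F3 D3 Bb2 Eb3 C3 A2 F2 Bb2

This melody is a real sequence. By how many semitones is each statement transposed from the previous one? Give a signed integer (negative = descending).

-5

Unit = 4 notes; the statements start on Ab4, Eb4, Bb3, F3, C3, moving down a 4th each time.
Ab4 to Eb4 spans -5 semitones.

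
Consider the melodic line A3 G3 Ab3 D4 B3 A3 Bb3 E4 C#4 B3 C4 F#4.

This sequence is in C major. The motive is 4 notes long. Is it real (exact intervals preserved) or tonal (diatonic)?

real

Each cell has the same semitone pattern (-2, 1, 6) — intervals are preserved exactly.
And Ab3 lies outside C major, so the sequence is real rather than tonal.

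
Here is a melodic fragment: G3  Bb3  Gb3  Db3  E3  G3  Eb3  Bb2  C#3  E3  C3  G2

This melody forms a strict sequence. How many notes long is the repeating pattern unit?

4

Try groups of 4 (3 cells in 12 notes):
G3 Bb3 Gb3 Db3 | E3 G3 Eb3 Bb2 | C#3 E3 C3 G2
Every group is a transposition down a 3rd of the one before; no shorter unit works.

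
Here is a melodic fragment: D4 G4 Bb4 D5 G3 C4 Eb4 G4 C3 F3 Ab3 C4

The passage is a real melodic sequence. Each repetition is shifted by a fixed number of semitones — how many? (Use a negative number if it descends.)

Taking 4-note groups, the heads are D4, G3, C3: the pattern moves down a 5th.
Counting half-steps from D4 to G3: -7.

-7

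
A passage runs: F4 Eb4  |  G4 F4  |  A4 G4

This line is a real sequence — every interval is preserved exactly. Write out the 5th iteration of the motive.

C#5 B4

With a 2-note motive the entries are F4, G4, A4, each up a 2nd from the previous.
Continuing the starts: B4 → C#5.
From C#5 the exact shape gives C#5 B4.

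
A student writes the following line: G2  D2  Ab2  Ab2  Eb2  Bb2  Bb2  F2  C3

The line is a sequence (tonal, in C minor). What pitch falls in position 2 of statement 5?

Ab2

The unit is 3 notes. Position-2 pitches of the 3 shown cells: D2, Eb2, F2.
Extending up a 2nd: G2 → Ab2.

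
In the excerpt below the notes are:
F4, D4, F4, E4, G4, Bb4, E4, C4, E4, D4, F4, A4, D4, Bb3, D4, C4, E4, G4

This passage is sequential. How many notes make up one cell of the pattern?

6

Try groups of 6 (3 cells in 18 notes):
F4 D4 F4 E4 G4 Bb4 | E4 C4 E4 D4 F4 A4 | D4 Bb3 D4 C4 E4 G4
Every group is a transposition down a 2nd of the one before; no shorter unit works.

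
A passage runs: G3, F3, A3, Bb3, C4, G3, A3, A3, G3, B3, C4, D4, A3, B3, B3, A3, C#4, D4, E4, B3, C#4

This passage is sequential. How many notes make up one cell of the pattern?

There are 21 notes; a 7-note unit gives 3 cells:
G3 F3 A3 Bb3 C4 G3 A3 | A3 G3 B3 C4 D4 A3 B3 | B3 A3 C#4 D4 E4 B3 C#4
That's a consistent up a 2nd shift per cell, and no other grouping gives one.

7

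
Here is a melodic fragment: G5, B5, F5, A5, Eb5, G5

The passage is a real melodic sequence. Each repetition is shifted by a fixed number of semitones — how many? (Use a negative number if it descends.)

With a 2-note motive the entries are G5, F5, Eb5, each down a 2nd from the previous.
G5→F5 is 77 − 79 = -2 semitones.

-2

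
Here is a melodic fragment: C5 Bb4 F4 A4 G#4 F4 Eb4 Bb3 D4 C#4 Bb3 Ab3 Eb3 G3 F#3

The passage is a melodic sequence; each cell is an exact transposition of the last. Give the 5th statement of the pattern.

Taking 5-note groups, the heads are C5, F4, Bb3: the pattern moves down a 5th.
Continuing the starts: Eb3 → Ab2.
From Ab2 the exact shape gives Ab2 Gb2 Db2 F2 E2.

Ab2 Gb2 Db2 F2 E2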